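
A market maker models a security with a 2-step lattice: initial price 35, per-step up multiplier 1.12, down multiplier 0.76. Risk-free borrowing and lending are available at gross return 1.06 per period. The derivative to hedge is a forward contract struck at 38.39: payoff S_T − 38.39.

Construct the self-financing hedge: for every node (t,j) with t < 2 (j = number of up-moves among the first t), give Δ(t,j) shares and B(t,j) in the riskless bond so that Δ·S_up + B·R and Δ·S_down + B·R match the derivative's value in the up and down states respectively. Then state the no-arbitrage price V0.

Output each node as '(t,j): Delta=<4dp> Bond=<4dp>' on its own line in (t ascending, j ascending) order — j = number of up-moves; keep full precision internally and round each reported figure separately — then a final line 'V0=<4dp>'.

Under the risk-neutral measure, an up-move has probability p* = (R−d)/(u−d) = 0.8333 and values discount at R = 1.06.
Payoff layer (t=2): V(2,0)=-18.1740, V(2,1)=-8.5980, V(2,2)=5.5140
(1,0): S=26.6000. Δ = (V_up−V_dn)/(S_up−S_dn) = (-8.5980−-18.1740)/(29.7920−20.2160) = 1.0000. V = [p*·-8.5980 + (1−p*)·-18.1740]/1.06 = -9.6170. B = V − Δ·S = -36.2170.
(1,1): S=39.2000. Δ = (V_up−V_dn)/(S_up−S_dn) = (5.5140−-8.5980)/(43.9040−29.7920) = 1.0000. V = [p*·5.5140 + (1−p*)·-8.5980]/1.06 = 2.9830. B = V − Δ·S = -36.2170.
(0,0): S=35.0000. Δ = (V_up−V_dn)/(S_up−S_dn) = (2.9830−-9.6170)/(39.2000−26.6000) = 1.0000. V = [p*·2.9830 + (1−p*)·-9.6170]/1.06 = 0.8330. B = V − Δ·S = -34.1670.
The time-0 hedge costs 0.8330, which is the no-arbitrage price.

(0,0): Delta=1.0000 Bond=-34.1670
(1,0): Delta=1.0000 Bond=-36.2170
(1,1): Delta=1.0000 Bond=-36.2170
V0=0.8330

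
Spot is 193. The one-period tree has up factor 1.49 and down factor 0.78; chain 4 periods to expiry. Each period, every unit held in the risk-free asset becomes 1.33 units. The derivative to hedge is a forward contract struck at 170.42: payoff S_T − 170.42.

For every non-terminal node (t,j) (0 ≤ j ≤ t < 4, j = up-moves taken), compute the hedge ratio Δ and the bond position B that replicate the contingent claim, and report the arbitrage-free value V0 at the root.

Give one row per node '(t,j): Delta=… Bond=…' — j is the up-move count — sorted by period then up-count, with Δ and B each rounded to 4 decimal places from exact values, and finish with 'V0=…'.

No-arbitrage ⇒ martingale measure with p* = (R−d)/(u−d) = 0.7746.
At expiry t=4: V(4,0)=-98.9809, V(4,1)=-33.9531, V(4,2)=90.2668, V(4,3)=327.5586, V(4,4)=780.8469
(3,0): S=91.5885. Δ = (V_up−V_dn)/(S_up−S_dn) = (-33.9531−-98.9809)/(136.4669−71.4391) = 1.0000. V = [p*·-33.9531 + (1−p*)·-98.9809]/1.33 = -36.5468. B = V − Δ·S = -128.1353.
(3,1): S=174.9576. Δ = (V_up−V_dn)/(S_up−S_dn) = (90.2668−-33.9531)/(260.6868−136.4669) = 1.0000. V = [p*·90.2668 + (1−p*)·-33.9531]/1.33 = 46.8222. B = V − Δ·S = -128.1353.
(3,2): S=334.2139. Δ = (V_up−V_dn)/(S_up−S_dn) = (327.5586−90.2668)/(497.9786−260.6868) = 1.0000. V = [p*·327.5586 + (1−p*)·90.2668]/1.33 = 206.0785. B = V − Δ·S = -128.1353.
(3,3): S=638.4342. Δ = (V_up−V_dn)/(S_up−S_dn) = (780.8469−327.5586)/(951.2669−497.9786) = 1.0000. V = [p*·780.8469 + (1−p*)·327.5586]/1.33 = 510.2988. B = V − Δ·S = -128.1353.
(2,0): S=117.4212. Δ = (V_up−V_dn)/(S_up−S_dn) = (46.8222−-36.5468)/(174.9576−91.5885) = 1.0000. V = [p*·46.8222 + (1−p*)·-36.5468]/1.33 = 21.0788. B = V − Δ·S = -96.3424.
(2,1): S=224.3046. Δ = (V_up−V_dn)/(S_up−S_dn) = (206.0785−46.8222)/(334.2139−174.9576) = 1.0000. V = [p*·206.0785 + (1−p*)·46.8222]/1.33 = 127.9622. B = V − Δ·S = -96.3424.
(2,2): S=428.4793. Δ = (V_up−V_dn)/(S_up−S_dn) = (510.2988−206.0785)/(638.4342−334.2139) = 1.0000. V = [p*·510.2988 + (1−p*)·206.0785]/1.33 = 332.1369. B = V − Δ·S = -96.3424.
(1,0): S=150.5400. Δ = (V_up−V_dn)/(S_up−S_dn) = (127.9622−21.0788)/(224.3046−117.4212) = 1.0000. V = [p*·127.9622 + (1−p*)·21.0788]/1.33 = 78.1021. B = V − Δ·S = -72.4379.
(1,1): S=287.5700. Δ = (V_up−V_dn)/(S_up−S_dn) = (332.1369−127.9622)/(428.4793−224.3046) = 1.0000. V = [p*·332.1369 + (1−p*)·127.9622]/1.33 = 215.1321. B = V − Δ·S = -72.4379.
(0,0): S=193.0000. Δ = (V_up−V_dn)/(S_up−S_dn) = (215.1321−78.1021)/(287.5700−150.5400) = 1.0000. V = [p*·215.1321 + (1−p*)·78.1021]/1.33 = 138.5354. B = V − Δ·S = -54.4646.
Check: Δ(0,0)·S0 + B(0,0) = 138.5354 = V0.

(0,0): Delta=1.0000 Bond=-54.4646
(1,0): Delta=1.0000 Bond=-72.4379
(1,1): Delta=1.0000 Bond=-72.4379
(2,0): Delta=1.0000 Bond=-96.3424
(2,1): Delta=1.0000 Bond=-96.3424
(2,2): Delta=1.0000 Bond=-96.3424
(3,0): Delta=1.0000 Bond=-128.1353
(3,1): Delta=1.0000 Bond=-128.1353
(3,2): Delta=1.0000 Bond=-128.1353
(3,3): Delta=1.0000 Bond=-128.1353
V0=138.5354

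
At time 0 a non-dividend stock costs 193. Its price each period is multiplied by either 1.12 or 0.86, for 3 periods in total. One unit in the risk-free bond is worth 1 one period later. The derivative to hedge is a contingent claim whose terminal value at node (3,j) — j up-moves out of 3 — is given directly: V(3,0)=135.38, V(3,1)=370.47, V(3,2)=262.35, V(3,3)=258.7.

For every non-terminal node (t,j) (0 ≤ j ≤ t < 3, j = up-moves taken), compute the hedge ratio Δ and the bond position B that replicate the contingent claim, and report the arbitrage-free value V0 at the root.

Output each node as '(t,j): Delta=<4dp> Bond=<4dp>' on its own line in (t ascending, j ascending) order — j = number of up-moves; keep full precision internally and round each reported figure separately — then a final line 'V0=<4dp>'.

No-arbitrage ⇒ martingale measure with p* = (R−d)/(u−d) = 0.5385.
Terminal payoffs: V(3,0)=135.3800, V(3,1)=370.4700, V(3,2)=262.3500, V(3,3)=258.7000
Node (2,0) S=142.7428: V=(p*·370.4700+(1−p*)·135.3800)/1=261.9669; Δ=(370.4700−135.3800)/(159.8719−122.7588)=6.3344; B=V−Δ·S=-642.2254
Node (2,1) S=185.8976: V=(p*·262.3500+(1−p*)·370.4700)/1=312.2515; Δ=(262.3500−370.4700)/(208.2053−159.8719)=-2.2370; B=V−Δ·S=728.0977
Node (2,2) S=242.0992: V=(p*·258.7000+(1−p*)·262.3500)/1=260.3846; Δ=(258.7000−262.3500)/(271.1511−208.2053)=-0.0580; B=V−Δ·S=274.4231
Node (1,0) S=165.9800: V=(p*·312.2515+(1−p*)·261.9669)/1=289.0433; Δ=(312.2515−261.9669)/(185.8976−142.7428)=1.1652; B=V−Δ·S=95.6409
Node (1,1) S=216.1600: V=(p*·260.3846+(1−p*)·312.2515)/1=284.3232; Δ=(260.3846−312.2515)/(242.0992−185.8976)=-0.9229; B=V−Δ·S=483.8114
Node (0,0) S=193.0000: V=(p*·284.3232+(1−p*)·289.0433)/1=286.5017; Δ=(284.3232−289.0433)/(216.1600−165.9800)=-0.0941; B=V−Δ·S=304.6558
Check: Δ(0,0)·S0 + B(0,0) = 286.5017 = V0.

(0,0): Delta=-0.0941 Bond=304.6558
(1,0): Delta=1.1652 Bond=95.6409
(1,1): Delta=-0.9229 Bond=483.8114
(2,0): Delta=6.3344 Bond=-642.2254
(2,1): Delta=-2.2370 Bond=728.0977
(2,2): Delta=-0.0580 Bond=274.4231
V0=286.5017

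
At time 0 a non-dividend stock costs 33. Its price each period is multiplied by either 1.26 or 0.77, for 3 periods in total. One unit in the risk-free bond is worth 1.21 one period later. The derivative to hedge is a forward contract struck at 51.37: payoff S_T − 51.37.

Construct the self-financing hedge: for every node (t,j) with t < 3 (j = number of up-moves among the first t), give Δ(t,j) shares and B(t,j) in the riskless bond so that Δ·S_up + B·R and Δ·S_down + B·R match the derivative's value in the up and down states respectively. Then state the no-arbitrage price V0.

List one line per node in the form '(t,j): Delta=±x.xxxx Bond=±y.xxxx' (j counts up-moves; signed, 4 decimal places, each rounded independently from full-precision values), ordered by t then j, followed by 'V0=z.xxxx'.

No-arbitrage ⇒ martingale measure with p* = (R−d)/(u−d) = 0.8980.
Terminal payoffs: V(3,0)=-36.3044, V(3,1)=-26.7172, V(3,2)=-11.0291, V(3,3)=14.6424
  t=2,j=0: stock 19.5657 → up 24.6528 (V=-26.7172), down 15.0656 (V=-36.3044). Price -22.8888; hedge Δ=1.0000, bond B=-42.4545.
  t=2,j=1: stock 32.0166 → up 40.3409 (V=-11.0291), down 24.6528 (V=-26.7172). Price -10.4379; hedge Δ=1.0000, bond B=-42.4545.
  t=2,j=2: stock 52.3908 → up 66.0124 (V=14.6424), down 40.3409 (V=-11.0291). Price 9.9363; hedge Δ=1.0000, bond B=-42.4545.
  t=1,j=0: stock 25.4100 → up 32.0166 (V=-10.4379), down 19.5657 (V=-22.8888). Price -9.6764; hedge Δ=1.0000, bond B=-35.0864.
  t=1,j=1: stock 41.5800 → up 52.3908 (V=9.9363), down 32.0166 (V=-10.4379). Price 6.4936; hedge Δ=1.0000, bond B=-35.0864.
  t=0,j=0: stock 33.0000 → up 41.5800 (V=6.4936), down 25.4100 (V=-9.6764). Price 4.0030; hedge Δ=1.0000, bond B=-28.9970.
Self-financing check: at every node Δ·S+B equals the discounted successor values.

(0,0): Delta=1.0000 Bond=-28.9970
(1,0): Delta=1.0000 Bond=-35.0864
(1,1): Delta=1.0000 Bond=-35.0864
(2,0): Delta=1.0000 Bond=-42.4545
(2,1): Delta=1.0000 Bond=-42.4545
(2,2): Delta=1.0000 Bond=-42.4545
V0=4.0030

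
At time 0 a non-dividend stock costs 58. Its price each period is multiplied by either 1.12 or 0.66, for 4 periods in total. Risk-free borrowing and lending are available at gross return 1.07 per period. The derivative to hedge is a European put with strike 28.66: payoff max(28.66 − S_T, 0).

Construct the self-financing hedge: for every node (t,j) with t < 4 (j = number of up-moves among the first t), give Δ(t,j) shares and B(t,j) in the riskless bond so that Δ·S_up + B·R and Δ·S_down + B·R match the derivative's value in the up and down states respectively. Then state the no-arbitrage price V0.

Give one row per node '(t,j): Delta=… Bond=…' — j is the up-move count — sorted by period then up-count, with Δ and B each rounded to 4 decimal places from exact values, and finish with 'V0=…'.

Risk-neutral probability p* = (R−d)/(u−d) = (1.07−0.66)/(1.12−0.66) = 0.8913.
Terminal payoffs: V(4,0)=17.6547, V(4,1)=9.9843, V(4,2)=0.0000, V(4,3)=0.0000, V(4,4)=0.0000
  t=3,j=0: stock 16.6748 → up 18.6757 (V=9.9843), down 11.0053 (V=17.6547). Price 10.1103; hedge Δ=-1.0000, bond B=26.7850.
  t=3,j=1: stock 28.2966 → up 31.6922 (V=0.0000), down 18.6757 (V=9.9843). Price 1.0142; hedge Δ=-0.7671, bond B=22.7192.
  t=3,j=2: stock 48.0184 → up 53.7806 (V=0.0000), down 31.6922 (V=0.0000). Price 0.0000; hedge Δ=0.0000, bond B=0.0000.
  t=3,j=3: stock 81.4858 → up 91.2641 (V=0.0000), down 53.7806 (V=0.0000). Price 0.0000; hedge Δ=0.0000, bond B=0.0000.
  t=2,j=0: stock 25.2648 → up 28.2966 (V=1.0142), down 16.6748 (V=10.1103). Price 1.8719; hedge Δ=-0.7827, bond B=21.6459.
  t=2,j=1: stock 42.8736 → up 48.0184 (V=0.0000), down 28.2966 (V=1.0142). Price 0.1030; hedge Δ=-0.0514, bond B=2.3079.
  t=2,j=2: stock 72.7552 → up 81.4858 (V=0.0000), down 48.0184 (V=0.0000). Price 0.0000; hedge Δ=0.0000, bond B=0.0000.
  t=1,j=0: stock 38.2800 → up 42.8736 (V=0.1030), down 25.2648 (V=1.8719). Price 0.2760; hedge Δ=-0.1005, bond B=4.1214.
  t=1,j=1: stock 64.9600 → up 72.7552 (V=0.0000), down 42.8736 (V=0.1030). Price 0.0105; hedge Δ=-0.0034, bond B=0.2344.
  t=0,j=0: stock 58.0000 → up 64.9600 (V=0.0105), down 38.2800 (V=0.2760). Price 0.0368; hedge Δ=-0.0100, bond B=0.6140.
The time-0 hedge costs 0.0368, which is the no-arbitrage price.

(0,0): Delta=-0.0100 Bond=0.6140
(1,0): Delta=-0.1005 Bond=4.1214
(1,1): Delta=-0.0034 Bond=0.2344
(2,0): Delta=-0.7827 Bond=21.6459
(2,1): Delta=-0.0514 Bond=2.3079
(2,2): Delta=0.0000 Bond=0.0000
(3,0): Delta=-1.0000 Bond=26.7850
(3,1): Delta=-0.7671 Bond=22.7192
(3,2): Delta=0.0000 Bond=0.0000
(3,3): Delta=0.0000 Bond=0.0000
V0=0.0368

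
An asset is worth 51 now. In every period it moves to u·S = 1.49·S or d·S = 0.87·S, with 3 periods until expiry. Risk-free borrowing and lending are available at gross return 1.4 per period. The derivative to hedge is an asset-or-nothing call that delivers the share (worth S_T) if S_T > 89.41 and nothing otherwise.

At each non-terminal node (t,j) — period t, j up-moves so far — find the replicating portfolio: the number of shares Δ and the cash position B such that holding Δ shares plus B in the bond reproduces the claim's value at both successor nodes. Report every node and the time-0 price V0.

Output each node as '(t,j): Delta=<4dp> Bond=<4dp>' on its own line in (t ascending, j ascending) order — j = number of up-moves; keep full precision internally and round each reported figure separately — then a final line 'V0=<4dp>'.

Since d<R<u, set p* = (R−d)/(u−d) = 0.8548; price each node as the discounted p*-expectation of its children.
Terminal values V(3,·): V(3,0)=0.0000, V(3,1)=0.0000, V(3,2)=98.5058, V(3,3)=168.7054
(2,0): S=38.6019. Δ = (V_up−V_dn)/(S_up−S_dn) = (0.0000−0.0000)/(57.5168−33.5837) = 0.0000. V = [p*·0.0000 + (1−p*)·0.0000]/1.4 = 0.0000. B = V − Δ·S = 0.0000.
(2,1): S=66.1113. Δ = (V_up−V_dn)/(S_up−S_dn) = (98.5058−0.0000)/(98.5058−57.5168) = 2.4032. V = [p*·98.5058 + (1−p*)·0.0000]/1.4 = 60.1476. B = V − Δ·S = -98.7328.
(2,2): S=113.2251. Δ = (V_up−V_dn)/(S_up−S_dn) = (168.7054−98.5058)/(168.7054−98.5058) = 1.0000. V = [p*·168.7054 + (1−p*)·98.5058]/1.4 = 113.2251. B = V − Δ·S = 0.0000.
(1,0): S=44.3700. Δ = (V_up−V_dn)/(S_up−S_dn) = (60.1476−0.0000)/(66.1113−38.6019) = 2.1864. V = [p*·60.1476 + (1−p*)·0.0000]/1.4 = 36.7261. B = V − Δ·S = -60.2862.
(1,1): S=75.9900. Δ = (V_up−V_dn)/(S_up−S_dn) = (113.2251−60.1476)/(113.2251−66.1113) = 1.1266. V = [p*·113.2251 + (1−p*)·60.1476]/1.4 = 75.3716. B = V − Δ·S = -10.2373.
(0,0): S=51.0000. Δ = (V_up−V_dn)/(S_up−S_dn) = (75.3716−36.7261)/(75.9900−44.3700) = 1.2222. V = [p*·75.3716 + (1−p*)·36.7261]/1.4 = 49.8299. B = V − Δ·S = -12.5017.
Each (Δ,B) replicates both successor values, so the strategy is self-financing and V0 is arbitrage-free.

(0,0): Delta=1.2222 Bond=-12.5017
(1,0): Delta=2.1864 Bond=-60.2862
(1,1): Delta=1.1266 Bond=-10.2373
(2,0): Delta=0.0000 Bond=0.0000
(2,1): Delta=2.4032 Bond=-98.7328
(2,2): Delta=1.0000 Bond=0.0000
V0=49.8299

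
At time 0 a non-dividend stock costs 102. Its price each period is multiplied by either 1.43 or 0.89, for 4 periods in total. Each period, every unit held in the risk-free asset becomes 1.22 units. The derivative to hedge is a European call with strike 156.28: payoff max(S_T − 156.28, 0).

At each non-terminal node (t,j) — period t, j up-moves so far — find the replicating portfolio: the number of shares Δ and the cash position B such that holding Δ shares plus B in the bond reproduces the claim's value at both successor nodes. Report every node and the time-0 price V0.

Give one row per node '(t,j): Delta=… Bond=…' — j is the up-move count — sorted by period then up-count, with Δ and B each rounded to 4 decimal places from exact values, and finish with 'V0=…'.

No-arbitrage ⇒ martingale measure with p* = (R−d)/(u−d) = 0.6111.
At expiry t=4: V(4,0)=0.0000, V(4,1)=0.0000, V(4,2)=8.9361, V(4,3)=109.1795, V(4,4)=270.2448
Node (3,0) S=71.9068: V=(p*·0.0000+(1−p*)·0.0000)/1.22=0.0000; Δ=(0.0000−0.0000)/(102.8268−63.9971)=0.0000; B=V−Δ·S=0.0000
Node (3,1) S=115.5357: V=(p*·8.9361+(1−p*)·0.0000)/1.22=4.4762; Δ=(8.9361−0.0000)/(165.2161−102.8268)=0.1432; B=V−Δ·S=-12.0721
Node (3,2) S=185.6360: V=(p*·109.1795+(1−p*)·8.9361)/1.22=57.5377; Δ=(109.1795−8.9361)/(265.4595−165.2161)=1.0000; B=V−Δ·S=-128.0984
Node (3,3) S=298.2691: V=(p*·270.2448+(1−p*)·109.1795)/1.22=170.1708; Δ=(270.2448−109.1795)/(426.5248−265.4595)=1.0000; B=V−Δ·S=-128.0984
Node (2,0) S=80.7942: V=(p*·4.4762+(1−p*)·0.0000)/1.22=2.2422; Δ=(4.4762−0.0000)/(115.5357−71.9068)=0.1026; B=V−Δ·S=-6.0470
Node (2,1) S=129.8154: V=(p*·57.5377+(1−p*)·4.4762)/1.22=30.2481; Δ=(57.5377−4.4762)/(185.6360−115.5357)=0.7569; B=V−Δ·S=-68.0140
Node (2,2) S=208.5798: V=(p*·170.1708+(1−p*)·57.5377)/1.22=103.5811; Δ=(170.1708−57.5377)/(298.2691−185.6360)=1.0000; B=V−Δ·S=-104.9987
Node (1,0) S=90.7800: V=(p*·30.2481+(1−p*)·2.2422)/1.22=15.8663; Δ=(30.2481−2.2422)/(129.8154−80.7942)=0.5713; B=V−Δ·S=-35.9965
Node (1,1) S=145.8600: V=(p*·103.5811+(1−p*)·30.2481)/1.22=61.5268; Δ=(103.5811−30.2481)/(208.5798−129.8154)=0.9310; B=V−Δ·S=-74.2752
Node (0,0) S=102.0000: V=(p*·61.5268+(1−p*)·15.8663)/1.22=35.8770; Δ=(61.5268−15.8663)/(145.8600−90.7800)=0.8290; B=V−Δ·S=-48.6795
Self-financing check: at every node Δ·S+B equals the discounted successor values.

(0,0): Delta=0.8290 Bond=-48.6795
(1,0): Delta=0.5713 Bond=-35.9965
(1,1): Delta=0.9310 Bond=-74.2752
(2,0): Delta=0.1026 Bond=-6.0470
(2,1): Delta=0.7569 Bond=-68.0140
(2,2): Delta=1.0000 Bond=-104.9987
(3,0): Delta=0.0000 Bond=0.0000
(3,1): Delta=0.1432 Bond=-12.0721
(3,2): Delta=1.0000 Bond=-128.0984
(3,3): Delta=1.0000 Bond=-128.0984
V0=35.8770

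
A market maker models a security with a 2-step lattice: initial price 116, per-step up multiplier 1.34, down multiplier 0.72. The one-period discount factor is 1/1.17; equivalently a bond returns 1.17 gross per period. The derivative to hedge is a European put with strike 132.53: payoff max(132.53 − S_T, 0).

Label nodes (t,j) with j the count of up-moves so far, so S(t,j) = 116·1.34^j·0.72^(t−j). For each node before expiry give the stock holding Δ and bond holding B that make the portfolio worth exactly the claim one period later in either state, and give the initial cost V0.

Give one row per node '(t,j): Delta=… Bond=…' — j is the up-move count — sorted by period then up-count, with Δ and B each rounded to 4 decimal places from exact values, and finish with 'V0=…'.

(0,0): Delta=-0.3465 Bond=50.1675
(1,0): Delta=-1.0000 Bond=113.2735
(1,1): Delta=-0.2139 Bond=38.0779
V0=9.9696

The replicating-portfolio and risk-neutral prices coincide; use p* = (1.17−0.72)/(1.34−0.72) = 0.7258 for the latter.
Payoff layer (t=2): V(2,0)=72.3956, V(2,1)=20.6132, V(2,2)=0.0000
(1,0): S=83.5200. Δ = (V_up−V_dn)/(S_up−S_dn) = (20.6132−72.3956)/(111.9168−60.1344) = -1.0000. V = [p*·20.6132 + (1−p*)·72.3956]/1.17 = 29.7535. B = V − Δ·S = 113.2735.
(1,1): S=155.4400. Δ = (V_up−V_dn)/(S_up−S_dn) = (0.0000−20.6132)/(208.2896−111.9168) = -0.2139. V = [p*·0.0000 + (1−p*)·20.6132]/1.17 = 4.8308. B = V − Δ·S = 38.0779.
(0,0): S=116.0000. Δ = (V_up−V_dn)/(S_up−S_dn) = (4.8308−29.7535)/(155.4400−83.5200) = -0.3465. V = [p*·4.8308 + (1−p*)·29.7535]/1.17 = 9.9696. B = V − Δ·S = 50.1675.
Self-financing check: at every node Δ·S+B equals the discounted successor values.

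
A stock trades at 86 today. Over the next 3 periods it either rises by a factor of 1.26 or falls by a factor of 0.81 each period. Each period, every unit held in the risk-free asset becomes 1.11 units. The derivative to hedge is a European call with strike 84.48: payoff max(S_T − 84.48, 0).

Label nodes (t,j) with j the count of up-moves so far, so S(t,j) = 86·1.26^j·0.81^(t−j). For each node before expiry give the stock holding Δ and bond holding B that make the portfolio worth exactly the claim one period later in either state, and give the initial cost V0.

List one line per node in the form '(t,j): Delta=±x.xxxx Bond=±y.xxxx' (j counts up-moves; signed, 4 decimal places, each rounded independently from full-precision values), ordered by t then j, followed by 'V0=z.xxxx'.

Under the risk-neutral measure, an up-move has probability p* = (R−d)/(u−d) = 0.6667 and values discount at R = 1.11.
At expiry t=3: V(3,0)=0.0000, V(3,1)=0.0000, V(3,2)=26.1122, V(3,3)=87.5523
  t=2,j=0: stock 56.4246 → up 71.0950 (V=0.0000), down 45.7039 (V=0.0000). Price 0.0000; hedge Δ=0.0000, bond B=0.0000.
  t=2,j=1: stock 87.7716 → up 110.5922 (V=26.1122), down 71.0950 (V=0.0000). Price 15.6830; hedge Δ=0.6611, bond B=-42.3441.
  t=2,j=2: stock 136.5336 → up 172.0323 (V=87.5523), down 110.5922 (V=26.1122). Price 60.4255; hedge Δ=1.0000, bond B=-76.1081.
  t=1,j=0: stock 69.6600 → up 87.7716 (V=15.6830), down 56.4246 (V=0.0000). Price 9.4192; hedge Δ=0.5003, bond B=-25.4319.
  t=1,j=1: stock 108.3600 → up 136.5336 (V=60.4255), down 87.7716 (V=15.6830). Price 41.0012; hedge Δ=0.9176, bond B=-58.4265.
  t=0,j=0: stock 86.0000 → up 108.3600 (V=41.0012), down 69.6600 (V=9.4192). Price 27.4539; hedge Δ=0.8161, bond B=-42.7282.
Each (Δ,B) replicates both successor values, so the strategy is self-financing and V0 is arbitrage-free.

(0,0): Delta=0.8161 Bond=-42.7282
(1,0): Delta=0.5003 Bond=-25.4319
(1,1): Delta=0.9176 Bond=-58.4265
(2,0): Delta=0.0000 Bond=0.0000
(2,1): Delta=0.6611 Bond=-42.3441
(2,2): Delta=1.0000 Bond=-76.1081
V0=27.4539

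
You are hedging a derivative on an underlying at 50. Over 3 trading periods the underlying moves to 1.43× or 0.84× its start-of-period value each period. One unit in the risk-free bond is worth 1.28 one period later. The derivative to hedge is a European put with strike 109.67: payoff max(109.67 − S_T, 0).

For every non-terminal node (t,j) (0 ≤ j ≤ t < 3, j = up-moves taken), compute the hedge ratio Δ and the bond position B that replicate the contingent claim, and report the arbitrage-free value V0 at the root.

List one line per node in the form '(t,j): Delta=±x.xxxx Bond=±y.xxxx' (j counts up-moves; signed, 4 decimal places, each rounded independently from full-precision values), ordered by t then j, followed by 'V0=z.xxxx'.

Since d<R<u, set p* = (R−d)/(u−d) = 0.7458; price each node as the discounted p*-expectation of its children.
Terminal values V(3,·): V(3,0)=80.0348, V(3,1)=59.2196, V(3,2)=23.7842, V(3,3)=0.0000
  t=2,j=0: stock 35.2800 → up 50.4504 (V=59.2196), down 29.6352 (V=80.0348). Price 50.3997; hedge Δ=-1.0000, bond B=85.6797.
  t=2,j=1: stock 60.0600 → up 85.8858 (V=23.7842), down 50.4504 (V=59.2196). Price 25.6197; hedge Δ=-1.0000, bond B=85.6797.
  t=2,j=2: stock 102.2450 → up 146.2103 (V=0.0000), down 85.8858 (V=23.7842). Price 4.7241; hedge Δ=-0.3943, bond B=45.0363.
  t=1,j=0: stock 42.0000 → up 60.0600 (V=25.6197), down 35.2800 (V=50.3997). Price 24.9373; hedge Δ=-1.0000, bond B=66.9373.
  t=1,j=1: stock 71.5000 → up 102.2450 (V=4.7241), down 60.0600 (V=25.6197). Price 7.8410; hedge Δ=-0.4953, bond B=43.2573.
  t=0,j=0: stock 50.0000 → up 71.5000 (V=7.8410), down 42.0000 (V=24.9373). Price 9.5215; hedge Δ=-0.5795, bond B=38.4982.
Check: Δ(0,0)·S0 + B(0,0) = 9.5215 = V0.

(0,0): Delta=-0.5795 Bond=38.4982
(1,0): Delta=-1.0000 Bond=66.9373
(1,1): Delta=-0.4953 Bond=43.2573
(2,0): Delta=-1.0000 Bond=85.6797
(2,1): Delta=-1.0000 Bond=85.6797
(2,2): Delta=-0.3943 Bond=45.0363
V0=9.5215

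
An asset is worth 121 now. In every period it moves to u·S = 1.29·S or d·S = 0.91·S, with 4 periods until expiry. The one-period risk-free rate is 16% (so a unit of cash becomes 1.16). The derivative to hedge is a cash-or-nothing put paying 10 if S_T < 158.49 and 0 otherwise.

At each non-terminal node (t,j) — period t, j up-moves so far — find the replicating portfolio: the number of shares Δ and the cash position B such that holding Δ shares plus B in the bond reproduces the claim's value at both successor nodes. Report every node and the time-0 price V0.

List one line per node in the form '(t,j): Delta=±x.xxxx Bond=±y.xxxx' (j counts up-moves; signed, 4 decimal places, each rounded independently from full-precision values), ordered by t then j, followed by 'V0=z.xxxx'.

No-arbitrage ⇒ martingale measure with p* = (R−d)/(u−d) = 0.6579.
Terminal values V(4,·): V(4,0)=10.0000, V(4,1)=10.0000, V(4,2)=0.0000, V(4,3)=0.0000, V(4,4)=0.0000
  t=3,j=0: stock 91.1821 → up 117.6249 (V=10.0000), down 82.9757 (V=10.0000). Price 8.6207; hedge Δ=0.0000, bond B=8.6207.
  t=3,j=1: stock 129.2581 → up 166.7430 (V=0.0000), down 117.6249 (V=10.0000). Price 2.9492; hedge Δ=-0.2036, bond B=29.2650.
  t=3,j=2: stock 183.2341 → up 236.3719 (V=0.0000), down 166.7430 (V=0.0000). Price 0.0000; hedge Δ=0.0000, bond B=0.0000.
  t=3,j=3: stock 259.7494 → up 335.0767 (V=0.0000), down 236.3719 (V=0.0000). Price 0.0000; hedge Δ=0.0000, bond B=0.0000.
  t=2,j=0: stock 100.2001 → up 129.2581 (V=2.9492), down 91.1821 (V=8.6207). Price 4.2150; hedge Δ=-0.1490, bond B=19.1400.
  t=2,j=1: stock 142.0419 → up 183.2341 (V=0.0000), down 129.2581 (V=2.9492). Price 0.8698; hedge Δ=-0.0546, bond B=8.6308.
  t=2,j=2: stock 201.3561 → up 259.7494 (V=0.0000), down 183.2341 (V=0.0000). Price 0.0000; hedge Δ=0.0000, bond B=0.0000.
  t=1,j=0: stock 110.1100 → up 142.0419 (V=0.8698), down 100.2001 (V=4.2150). Price 1.7364; hedge Δ=-0.0800, bond B=10.5397.
  t=1,j=1: stock 156.0900 → up 201.3561 (V=0.0000), down 142.0419 (V=0.8698). Price 0.2565; hedge Δ=-0.0147, bond B=2.5454.
  t=0,j=0: stock 121.0000 → up 156.0900 (V=0.2565), down 110.1100 (V=1.7364). Price 0.6576; hedge Δ=-0.0322, bond B=4.5520.
The time-0 hedge costs 0.6576, which is the no-arbitrage price.

(0,0): Delta=-0.0322 Bond=4.5520
(1,0): Delta=-0.0800 Bond=10.5397
(1,1): Delta=-0.0147 Bond=2.5454
(2,0): Delta=-0.1490 Bond=19.1400
(2,1): Delta=-0.0546 Bond=8.6308
(2,2): Delta=0.0000 Bond=0.0000
(3,0): Delta=0.0000 Bond=8.6207
(3,1): Delta=-0.2036 Bond=29.2650
(3,2): Delta=0.0000 Bond=0.0000
(3,3): Delta=0.0000 Bond=0.0000
V0=0.6576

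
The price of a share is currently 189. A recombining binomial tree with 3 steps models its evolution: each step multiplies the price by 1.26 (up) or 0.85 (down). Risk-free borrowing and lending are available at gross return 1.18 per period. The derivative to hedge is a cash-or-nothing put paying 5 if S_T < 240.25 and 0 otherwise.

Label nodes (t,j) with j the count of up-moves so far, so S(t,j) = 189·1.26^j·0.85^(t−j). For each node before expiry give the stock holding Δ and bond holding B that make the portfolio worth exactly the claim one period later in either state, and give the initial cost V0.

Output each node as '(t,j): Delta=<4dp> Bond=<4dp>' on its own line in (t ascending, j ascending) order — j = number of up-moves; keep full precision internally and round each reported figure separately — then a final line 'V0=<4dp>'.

(0,0): Delta=-0.0146 Bond=3.0534
(1,0): Delta=-0.0518 Bond=9.5829
(1,1): Delta=-0.0085 Bond=2.1533
(2,0): Delta=0.0000 Bond=4.2373
(2,1): Delta=-0.0602 Bond=13.0219
(2,2): Delta=0.0000 Bond=0.0000
V0=0.3024

Since d<R<u, set p* = (R−d)/(u−d) = 0.8049; price each node as the discounted p*-expectation of its children.
Payoff layer (t=3): V(3,0)=5.0000, V(3,1)=5.0000, V(3,2)=0.0000, V(3,3)=0.0000
Node (2,0) S=136.5525: V=(p*·5.0000+(1−p*)·5.0000)/1.18=4.2373; Δ=(5.0000−5.0000)/(172.0561−116.0696)=0.0000; B=V−Δ·S=4.2373
Node (2,1) S=202.4190: V=(p*·0.0000+(1−p*)·5.0000)/1.18=0.8268; Δ=(0.0000−5.0000)/(255.0479−172.0562)=-0.0602; B=V−Δ·S=13.0219
Node (2,2) S=300.0564: V=(p*·0.0000+(1−p*)·0.0000)/1.18=0.0000; Δ=(0.0000−0.0000)/(378.0711−255.0479)=0.0000; B=V−Δ·S=0.0000
Node (1,0) S=160.6500: V=(p*·0.8268+(1−p*)·4.2373)/1.18=1.2646; Δ=(0.8268−4.2373)/(202.4190−136.5525)=-0.0518; B=V−Δ·S=9.5829
Node (1,1) S=238.1400: V=(p*·0.0000+(1−p*)·0.8268)/1.18=0.1367; Δ=(0.0000−0.8268)/(300.0564−202.4190)=-0.0085; B=V−Δ·S=2.1533
Node (0,0) S=189.0000: V=(p*·0.1367+(1−p*)·1.2646)/1.18=0.3024; Δ=(0.1367−1.2646)/(238.1400−160.6500)=-0.0146; B=V−Δ·S=3.0534
Each (Δ,B) replicates both successor values, so the strategy is self-financing and V0 is arbitrage-free.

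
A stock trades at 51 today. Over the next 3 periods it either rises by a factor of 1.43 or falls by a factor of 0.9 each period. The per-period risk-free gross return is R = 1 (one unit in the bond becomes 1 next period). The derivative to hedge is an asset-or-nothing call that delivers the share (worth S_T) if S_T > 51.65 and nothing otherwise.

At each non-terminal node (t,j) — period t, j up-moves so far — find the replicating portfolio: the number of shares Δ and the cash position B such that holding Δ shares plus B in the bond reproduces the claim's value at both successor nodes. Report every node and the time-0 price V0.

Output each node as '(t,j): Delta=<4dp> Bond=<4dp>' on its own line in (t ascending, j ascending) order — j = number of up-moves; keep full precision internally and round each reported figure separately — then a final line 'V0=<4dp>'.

(0,0): Delta=1.9054 Bond=-66.0303
(1,0): Delta=2.2399 Bond=-81.3861
(1,1): Delta=1.0000 Bond=0.0000
(2,0): Delta=2.6981 Bond=-100.3132
(2,1): Delta=1.0000 Bond=0.0000
(2,2): Delta=1.0000 Bond=0.0000
V0=31.1447

No-arbitrage ⇒ martingale measure with p* = (R−d)/(u−d) = 0.1887.
Payoff layer (t=3): V(3,0)=0.0000, V(3,1)=59.0733, V(3,2)=93.8609, V(3,3)=149.1346
  t=2,j=0: stock 41.3100 → up 59.0733 (V=59.0733), down 37.1790 (V=0.0000). Price 11.1459; hedge Δ=2.6981, bond B=-100.3132.
  t=2,j=1: stock 65.6370 → up 93.8609 (V=93.8609), down 59.0733 (V=59.0733). Price 65.6370; hedge Δ=1.0000, bond B=0.0000.
  t=2,j=2: stock 104.2899 → up 149.1346 (V=149.1346), down 93.8609 (V=93.8609). Price 104.2899; hedge Δ=1.0000, bond B=0.0000.
  t=1,j=0: stock 45.9000 → up 65.6370 (V=65.6370), down 41.3100 (V=11.1459). Price 21.4272; hedge Δ=2.2399, bond B=-81.3861.
  t=1,j=1: stock 72.9300 → up 104.2899 (V=104.2899), down 65.6370 (V=65.6370). Price 72.9300; hedge Δ=1.0000, bond B=0.0000.
  t=0,j=0: stock 51.0000 → up 72.9300 (V=72.9300), down 45.9000 (V=21.4272). Price 31.1447; hedge Δ=1.9054, bond B=-66.0303.
Self-financing check: at every node Δ·S+B equals the discounted successor values.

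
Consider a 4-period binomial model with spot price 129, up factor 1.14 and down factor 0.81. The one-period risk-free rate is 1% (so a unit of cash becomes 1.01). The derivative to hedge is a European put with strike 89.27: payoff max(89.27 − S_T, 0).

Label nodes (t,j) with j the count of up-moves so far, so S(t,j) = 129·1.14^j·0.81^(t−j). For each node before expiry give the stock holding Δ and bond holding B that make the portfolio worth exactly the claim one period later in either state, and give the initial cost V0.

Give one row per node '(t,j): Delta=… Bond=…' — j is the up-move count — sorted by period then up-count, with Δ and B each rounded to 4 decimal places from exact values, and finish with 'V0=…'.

(0,0): Delta=-0.1030 Bond=15.6572
(1,0): Delta=-0.2507 Bond=31.2438
(1,1): Delta=-0.0348 Bond=5.7842
(2,0): Delta=-0.5548 Bond=57.2892
(2,1): Delta=-0.1103 Bond=14.8299
(2,2): Delta=0.0000 Bond=0.0000
(3,0): Delta=-1.0000 Bond=88.3861
(3,1): Delta=-0.3491 Bond=38.0215
(3,2): Delta=0.0000 Bond=0.0000
(3,3): Delta=0.0000 Bond=0.0000
V0=2.3641

No-arbitrage ⇒ martingale measure with p* = (R−d)/(u−d) = 0.6061.
Payoff layer (t=4): V(4,0)=33.7397, V(4,1)=11.1163, V(4,2)=0.0000, V(4,3)=0.0000, V(4,4)=0.0000
  t=3,j=0: stock 68.5559 → up 78.1537 (V=11.1163), down 55.5303 (V=33.7397). Price 19.8302; hedge Δ=-1.0000, bond B=88.3861.
  t=3,j=1: stock 96.4861 → up 109.9941 (V=0.0000), down 78.1537 (V=11.1163). Price 4.3358; hedge Δ=-0.3491, bond B=38.0215.
  t=3,j=2: stock 135.7952 → up 154.8065 (V=0.0000), down 109.9941 (V=0.0000). Price 0.0000; hedge Δ=0.0000, bond B=0.0000.
  t=3,j=3: stock 191.1192 → up 217.8759 (V=0.0000), down 154.8065 (V=0.0000). Price 0.0000; hedge Δ=0.0000, bond B=0.0000.
  t=2,j=0: stock 84.6369 → up 96.4861 (V=4.3358), down 68.5559 (V=19.8302). Price 10.3363; hedge Δ=-0.5548, bond B=57.2892.
  t=2,j=1: stock 119.1186 → up 135.7952 (V=0.0000), down 96.4861 (V=4.3358). Price 1.6911; hedge Δ=-0.1103, bond B=14.8299.
  t=2,j=2: stock 167.6484 → up 191.1192 (V=0.0000), down 135.7952 (V=0.0000). Price 0.0000; hedge Δ=0.0000, bond B=0.0000.
  t=1,j=0: stock 104.4900 → up 119.1186 (V=1.6911), down 84.6369 (V=10.3363). Price 5.0463; hedge Δ=-0.2507, bond B=31.2438.
  t=1,j=1: stock 147.0600 → up 167.6484 (V=0.0000), down 119.1186 (V=1.6911). Price 0.6596; hedge Δ=-0.0348, bond B=5.7842.
  t=0,j=0: stock 129.0000 → up 147.0600 (V=0.6596), down 104.4900 (V=5.0463). Price 2.3641; hedge Δ=-0.1030, bond B=15.6572.
Each (Δ,B) replicates both successor values, so the strategy is self-financing and V0 is arbitrage-free.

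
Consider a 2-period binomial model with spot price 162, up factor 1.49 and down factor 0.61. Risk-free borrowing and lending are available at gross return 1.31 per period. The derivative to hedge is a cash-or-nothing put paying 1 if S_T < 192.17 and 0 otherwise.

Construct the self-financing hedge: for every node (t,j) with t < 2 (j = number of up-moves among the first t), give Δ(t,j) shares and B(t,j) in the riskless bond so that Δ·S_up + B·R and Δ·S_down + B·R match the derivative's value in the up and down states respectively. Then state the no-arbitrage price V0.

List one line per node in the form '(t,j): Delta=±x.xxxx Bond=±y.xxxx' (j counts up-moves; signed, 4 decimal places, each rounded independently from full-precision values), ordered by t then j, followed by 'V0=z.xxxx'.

(0,0): Delta=-0.0043 Bond=0.9040
(1,0): Delta=0.0000 Bond=0.7634
(1,1): Delta=-0.0047 Bond=1.2925
V0=0.2140

The replicating-portfolio and risk-neutral prices coincide; use p* = (1.31−0.61)/(1.49−0.61) = 0.7955 for the latter.
At expiry t=2: V(2,0)=1.0000, V(2,1)=1.0000, V(2,2)=0.0000
(1,0): S=98.8200. Δ = (V_up−V_dn)/(S_up−S_dn) = (1.0000−1.0000)/(147.2418−60.2802) = 0.0000. V = [p*·1.0000 + (1−p*)·1.0000]/1.31 = 0.7634. B = V − Δ·S = 0.7634.
(1,1): S=241.3800. Δ = (V_up−V_dn)/(S_up−S_dn) = (0.0000−1.0000)/(359.6562−147.2418) = -0.0047. V = [p*·0.0000 + (1−p*)·1.0000]/1.31 = 0.1561. B = V − Δ·S = 1.2925.
(0,0): S=162.0000. Δ = (V_up−V_dn)/(S_up−S_dn) = (0.1561−0.7634)/(241.3800−98.8200) = -0.0043. V = [p*·0.1561 + (1−p*)·0.7634]/1.31 = 0.2140. B = V − Δ·S = 0.9040.
The time-0 hedge costs 0.2140, which is the no-arbitrage price.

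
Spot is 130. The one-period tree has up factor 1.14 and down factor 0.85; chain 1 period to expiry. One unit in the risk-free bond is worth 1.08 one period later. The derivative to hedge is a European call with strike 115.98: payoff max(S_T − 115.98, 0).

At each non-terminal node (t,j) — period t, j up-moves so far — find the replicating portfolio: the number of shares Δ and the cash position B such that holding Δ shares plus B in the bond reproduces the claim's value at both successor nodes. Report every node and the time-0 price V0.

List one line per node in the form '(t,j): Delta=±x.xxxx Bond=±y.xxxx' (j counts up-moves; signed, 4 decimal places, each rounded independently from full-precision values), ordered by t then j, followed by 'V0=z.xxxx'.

(0,0): Delta=0.8546 Bond=-87.4425
V0=23.6609

The replicating-portfolio and risk-neutral prices coincide; use p* = (1.08−0.85)/(1.14−0.85) = 0.7931 for the latter.
Terminal values V(1,·): V(1,0)=0.0000, V(1,1)=32.2200
  t=0,j=0: stock 130.0000 → up 148.2000 (V=32.2200), down 110.5000 (V=0.0000). Price 23.6609; hedge Δ=0.8546, bond B=-87.4425.
Self-financing check: at every node Δ·S+B equals the discounted successor values.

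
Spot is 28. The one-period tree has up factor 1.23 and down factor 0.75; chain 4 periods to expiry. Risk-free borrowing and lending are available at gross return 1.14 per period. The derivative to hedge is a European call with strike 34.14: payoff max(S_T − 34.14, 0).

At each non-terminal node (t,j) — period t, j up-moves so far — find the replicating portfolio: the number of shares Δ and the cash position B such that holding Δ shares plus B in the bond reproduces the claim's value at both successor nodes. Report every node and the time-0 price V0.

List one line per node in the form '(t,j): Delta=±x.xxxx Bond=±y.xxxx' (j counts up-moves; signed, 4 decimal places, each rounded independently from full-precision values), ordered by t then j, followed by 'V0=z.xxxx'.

(0,0): Delta=0.7658 Bond=-12.5386
(1,0): Delta=0.2489 Bond=-3.4381
(1,1): Delta=0.8385 Bond=-16.7992
(2,0): Delta=0.0000 Bond=0.0000
(2,1): Delta=0.2839 Bond=-4.8240
(2,2): Delta=0.9166 Bond=-22.4573
(3,0): Delta=0.0000 Bond=0.0000
(3,1): Delta=0.0000 Bond=0.0000
(3,2): Delta=0.3238 Bond=-6.7684
(3,3): Delta=1.0000 Bond=-29.9474
V0=8.9038

Under the risk-neutral measure, an up-move has probability p* = (R−d)/(u−d) = 0.8125 and values discount at R = 1.14.
Terminal values V(4,·): V(4,0)=0.0000, V(4,1)=0.0000, V(4,2)=0.0000, V(4,3)=4.9382, V(4,4)=29.9483
  t=3,j=0: stock 11.8125 → up 14.5294 (V=0.0000), down 8.8594 (V=0.0000). Price 0.0000; hedge Δ=0.0000, bond B=0.0000.
  t=3,j=1: stock 19.3725 → up 23.8282 (V=0.0000), down 14.5294 (V=0.0000). Price 0.0000; hedge Δ=0.0000, bond B=0.0000.
  t=3,j=2: stock 31.7709 → up 39.0782 (V=4.9382), down 23.8282 (V=0.0000). Price 3.5196; hedge Δ=0.3238, bond B=-6.7684.
  t=3,j=3: stock 52.1043 → up 64.0883 (V=29.9483), down 39.0782 (V=4.9382). Price 22.1569; hedge Δ=1.0000, bond B=-29.9474.
  t=2,j=0: stock 15.7500 → up 19.3725 (V=0.0000), down 11.8125 (V=0.0000). Price 0.0000; hedge Δ=0.0000, bond B=0.0000.
  t=2,j=1: stock 25.8300 → up 31.7709 (V=3.5196), down 19.3725 (V=0.0000). Price 2.5085; hedge Δ=0.2839, bond B=-4.8240.
  t=2,j=2: stock 42.3612 → up 52.1043 (V=22.1569), down 31.7709 (V=3.5196). Price 16.3705; hedge Δ=0.9166, bond B=-22.4573.
  t=1,j=0: stock 21.0000 → up 25.8300 (V=2.5085), down 15.7500 (V=0.0000). Price 1.7878; hedge Δ=0.2489, bond B=-3.4381.
  t=1,j=1: stock 34.4400 → up 42.3612 (V=16.3705), down 25.8300 (V=2.5085). Price 12.0802; hedge Δ=0.8385, bond B=-16.7992.
  t=0,j=0: stock 28.0000 → up 34.4400 (V=12.0802), down 21.0000 (V=1.7878). Price 8.9038; hedge Δ=0.7658, bond B=-12.5386.
Root portfolio cost Δ·28+B reproduces V0=8.9038.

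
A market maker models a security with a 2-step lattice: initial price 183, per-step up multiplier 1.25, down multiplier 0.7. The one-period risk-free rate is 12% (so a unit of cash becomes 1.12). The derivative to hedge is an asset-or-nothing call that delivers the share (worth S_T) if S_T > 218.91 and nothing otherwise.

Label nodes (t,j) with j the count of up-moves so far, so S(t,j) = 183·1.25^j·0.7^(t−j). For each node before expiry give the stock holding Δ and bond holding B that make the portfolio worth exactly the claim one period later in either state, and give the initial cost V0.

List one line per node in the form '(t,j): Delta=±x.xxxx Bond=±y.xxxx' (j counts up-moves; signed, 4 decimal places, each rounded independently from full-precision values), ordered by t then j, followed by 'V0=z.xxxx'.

Risk-neutral probability p* = (R−d)/(u−d) = (1.12−0.7)/(1.25−0.7) = 0.7636.
At expiry t=2: V(2,0)=0.0000, V(2,1)=0.0000, V(2,2)=285.9375
(1,0): S=128.1000. Δ = (V_up−V_dn)/(S_up−S_dn) = (0.0000−0.0000)/(160.1250−89.6700) = 0.0000. V = [p*·0.0000 + (1−p*)·0.0000]/1.12 = 0.0000. B = V − Δ·S = 0.0000.
(1,1): S=228.7500. Δ = (V_up−V_dn)/(S_up−S_dn) = (285.9375−0.0000)/(285.9375−160.1250) = 2.2727. V = [p*·285.9375 + (1−p*)·0.0000]/1.12 = 194.9574. B = V − Δ·S = -324.9290.
(0,0): S=183.0000. Δ = (V_up−V_dn)/(S_up−S_dn) = (194.9574−0.0000)/(228.7500−128.1000) = 1.9370. V = [p*·194.9574 + (1−p*)·0.0000]/1.12 = 132.9255. B = V − Δ·S = -221.5425.
Check: Δ(0,0)·S0 + B(0,0) = 132.9255 = V0.

(0,0): Delta=1.9370 Bond=-221.5425
(1,0): Delta=0.0000 Bond=0.0000
(1,1): Delta=2.2727 Bond=-324.9290
V0=132.9255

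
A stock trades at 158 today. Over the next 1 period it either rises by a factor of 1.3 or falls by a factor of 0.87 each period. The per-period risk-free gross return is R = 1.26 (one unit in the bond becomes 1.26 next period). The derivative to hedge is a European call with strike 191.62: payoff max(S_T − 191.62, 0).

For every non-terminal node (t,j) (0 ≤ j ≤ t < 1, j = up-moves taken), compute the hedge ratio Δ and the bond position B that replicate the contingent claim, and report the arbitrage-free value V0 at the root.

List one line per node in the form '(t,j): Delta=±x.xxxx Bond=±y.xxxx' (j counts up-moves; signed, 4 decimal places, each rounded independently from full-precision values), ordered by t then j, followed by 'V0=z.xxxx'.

Risk-neutral probability p* = (R−d)/(u−d) = (1.26−0.87)/(1.3−0.87) = 0.9070.
Payoff layer (t=1): V(1,0)=0.0000, V(1,1)=13.7800
Node (0,0) S=158.0000: V=(p*·13.7800+(1−p*)·0.0000)/1.26=9.9192; Δ=(13.7800−0.0000)/(205.4000−137.4600)=0.2028; B=V−Δ·S=-22.1274
Check: Δ(0,0)·S0 + B(0,0) = 9.9192 = V0.

(0,0): Delta=0.2028 Bond=-22.1274
V0=9.9192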